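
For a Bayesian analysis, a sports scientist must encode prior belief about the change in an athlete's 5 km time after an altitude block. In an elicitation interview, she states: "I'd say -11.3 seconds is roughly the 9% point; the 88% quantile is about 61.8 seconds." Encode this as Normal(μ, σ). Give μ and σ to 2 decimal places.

For Normal(μ,σ), the p-quantile is μ + z_p·σ. Here z_{0.09} = -1.341, z_{0.88} = 1.175.
So -11.3 = μ − 1.341σ and 61.8 = μ + 1.175σ.
Subtracting: σ = (61.8 − -11.3)/(1.175 − (-1.341)) = 29.06.
Then μ = -11.3 − (-1.341)·29.06 = 27.66.

μ = 27.66, σ = 29.06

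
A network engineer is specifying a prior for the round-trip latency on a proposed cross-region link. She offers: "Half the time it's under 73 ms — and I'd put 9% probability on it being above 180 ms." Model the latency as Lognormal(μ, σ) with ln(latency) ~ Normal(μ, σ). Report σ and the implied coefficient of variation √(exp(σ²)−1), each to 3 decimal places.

σ ≈ 0.673, CV ≈ 0.757

If T ~ Lognormal(μ,σ) then ln T ~ Normal(μ,σ), so the p-quantile of ln T is μ + z_p·σ.
ln(73) = 4.29 and ln(180) = 5.193; z_{0.5} = 0, z_{0.91} = 1.341.
σ = (5.193 − 4.29)/(1.341 − (0)) = 0.673.
μ = 4.29 − (0)·0.673 = 4.290.
CV = √(exp(σ²)−1) = √(exp(0.4531)−1) = 0.757.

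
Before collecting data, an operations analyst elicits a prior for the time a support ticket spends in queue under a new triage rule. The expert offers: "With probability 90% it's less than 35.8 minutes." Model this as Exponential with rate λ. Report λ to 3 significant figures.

λ ≈ 0.0643

P(T < 35.8) = 1 − e^(−λ·35.8) = 0.9, so λ = −ln(1−0.9)/35.8 = −ln(0.1)/35.8 = 0.0643.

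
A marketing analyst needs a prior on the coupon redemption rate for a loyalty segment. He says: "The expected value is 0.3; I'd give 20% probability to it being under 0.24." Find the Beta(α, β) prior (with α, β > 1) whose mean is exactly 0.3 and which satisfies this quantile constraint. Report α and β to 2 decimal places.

With mean 0.3 fixed, write α = 0.3s, β = 0.7s where s = α+β.
Need P(θ < 0.24) = 0.2 under Beta(0.3s, 0.7s). Normal approximation: (q−m)/√(m(1−m)/s) ≈ z_{0.2} = -0.842, so s ≈ 0.3·0.7·(-0.842)²/(0.24−0.3)² = 41.3.
At s = 41.3: P(θ<0.24) ≈ 0.204. Adjusting to match 0.2 gives s ≈ 42.44.
So α = 0.3·42.44 ≈ 12.73, β = 0.7·42.44 ≈ 29.71.

α ≈ 12.73, β ≈ 29.71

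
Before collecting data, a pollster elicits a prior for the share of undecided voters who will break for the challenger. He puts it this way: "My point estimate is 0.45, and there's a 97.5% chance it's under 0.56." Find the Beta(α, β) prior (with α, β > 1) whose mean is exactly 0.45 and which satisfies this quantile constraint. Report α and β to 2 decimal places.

α ≈ 35.49, β ≈ 43.38

With mean 0.45 fixed, write α = 0.45s, β = 0.55s where s = α+β.
Need P(θ < 0.56) = 0.975 under Beta(0.45s, 0.55s). Normal approximation: (q−m)/√(m(1−m)/s) ≈ z_{0.975} = 1.96, so s ≈ 0.45·0.55·(1.96)²/(0.56−0.45)² = 78.6.
At s = 78.6: P(θ<0.56) ≈ 0.975. Adjusting to match 0.975 gives s ≈ 78.87.
So α = 0.45·78.87 ≈ 35.49, β = 0.55·78.87 ≈ 43.38.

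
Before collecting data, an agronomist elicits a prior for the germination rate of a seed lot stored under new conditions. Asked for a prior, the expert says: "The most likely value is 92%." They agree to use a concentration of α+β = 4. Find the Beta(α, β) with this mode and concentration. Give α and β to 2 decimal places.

For α,β > 1 the Beta mode is (α−1)/(α+β−2). With α+β = 4, the mode is (α−1)/2.
Set (α−1)/2 = 0.92 → α = 1 + 0.92·2 = 2.84.
β = 4 − α = 1.16.

α = 2.84, β = 1.16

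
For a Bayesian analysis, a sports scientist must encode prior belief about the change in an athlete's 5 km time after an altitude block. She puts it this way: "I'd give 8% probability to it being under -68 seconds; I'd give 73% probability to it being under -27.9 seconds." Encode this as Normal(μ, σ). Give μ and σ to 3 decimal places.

For Normal(μ,σ), the p-quantile is μ + z_p·σ. Here z_{0.08} = -1.405, z_{0.73} = 0.6128.
So -68 = μ − 1.405σ and -27.9 = μ + 0.6128σ.
Subtracting: σ = (-27.9 − -68)/(0.6128 − (-1.405)) = 19.872.
Then μ = -68 − (-1.405)·19.872 = -40.078.

μ = -40.078, σ = 19.872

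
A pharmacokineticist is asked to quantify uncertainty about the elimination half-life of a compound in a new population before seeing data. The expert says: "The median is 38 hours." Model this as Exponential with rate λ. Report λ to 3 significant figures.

λ ≈ 0.0182

Exponential median = ln 2 / λ, so λ = ln 2 / 38.0 = 0.0182.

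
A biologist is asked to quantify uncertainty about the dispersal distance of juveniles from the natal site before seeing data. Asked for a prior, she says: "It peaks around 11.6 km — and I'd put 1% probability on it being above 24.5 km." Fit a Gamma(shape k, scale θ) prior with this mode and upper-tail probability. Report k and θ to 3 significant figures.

Gamma(k,θ) with k>1 has mode (k−1)θ, so θ = 11.6/(k−1).
Need P(X < 24.5) = 0.99 with θ tied to k this way. Start at k = 2, θ = 11.6: P(X<24.5) ≈ 0.623.
Too low — raise k to concentrate. Iterating converges to k ≈ 9.69.
Then θ = 11.6/(9.69−1) ≈ 1.33.

k ≈ 9.69, θ ≈ 1.33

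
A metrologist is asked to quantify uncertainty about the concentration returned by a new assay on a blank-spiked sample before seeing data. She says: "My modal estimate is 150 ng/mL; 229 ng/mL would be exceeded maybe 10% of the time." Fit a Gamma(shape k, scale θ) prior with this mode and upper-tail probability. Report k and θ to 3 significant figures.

k ≈ 11.4, θ ≈ 14.4

Gamma(k,θ) with k>1 has mode (k−1)θ, so θ = 150/(k−1).
Need P(X < 229) = 0.9 with θ tied to k this way. Start at k = 2, θ = 150: P(X<229) ≈ 0.451.
Too low — raise k to concentrate. Iterating converges to k ≈ 11.4.
Then θ = 150/(11.4−1) ≈ 14.4.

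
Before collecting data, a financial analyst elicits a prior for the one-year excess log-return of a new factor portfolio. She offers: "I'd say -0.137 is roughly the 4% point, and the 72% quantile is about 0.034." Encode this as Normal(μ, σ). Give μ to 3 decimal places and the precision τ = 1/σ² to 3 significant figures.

μ = -0.009, τ = 186

For Normal(μ,σ), the p-quantile is μ + z_p·σ. Here z_{0.04} = -1.751, z_{0.72} = 0.5828.
So -0.137 = μ − 1.751σ and 0.034 = μ + 0.5828σ.
Subtracting: σ = (0.034 − -0.137)/(0.5828 − (-1.751)) = 0.073.
Then μ = -0.137 − (-1.751)·0.073 = -0.009.
Precision τ = 1/σ² = 1/0.07328² = 186.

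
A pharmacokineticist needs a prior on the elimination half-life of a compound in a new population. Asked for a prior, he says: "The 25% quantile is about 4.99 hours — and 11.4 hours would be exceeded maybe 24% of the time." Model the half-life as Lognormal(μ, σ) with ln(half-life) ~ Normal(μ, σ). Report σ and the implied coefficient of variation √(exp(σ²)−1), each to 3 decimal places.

σ ≈ 0.598, CV ≈ 0.656

If T ~ Lognormal(μ,σ) then ln T ~ Normal(μ,σ), so the p-quantile of ln T is μ + z_p·σ.
ln(4.99) = 1.607 and ln(11.4) = 2.434; z_{0.25} = -0.6745, z_{0.76} = 0.7063.
σ = (2.434 − 1.607)/(0.7063 − (-0.6745)) = 0.598.
μ = 1.607 − (-0.6745)·0.598 = 2.011.
CV = √(exp(σ²)−1) = √(exp(0.3580)−1) = 0.656.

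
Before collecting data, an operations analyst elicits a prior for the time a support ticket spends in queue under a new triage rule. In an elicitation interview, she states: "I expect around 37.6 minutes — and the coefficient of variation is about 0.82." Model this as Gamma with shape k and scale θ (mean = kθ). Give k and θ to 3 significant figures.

k ≈ 1.49, θ ≈ 25.3

For Gamma(k, scale θ): mean = kθ, variance = kθ², so CV = 1/√k.
CV = 0.82, hence k = 1/CV² = 1.49.
Then θ = mean/k = 37.6/1.49 = 25.3.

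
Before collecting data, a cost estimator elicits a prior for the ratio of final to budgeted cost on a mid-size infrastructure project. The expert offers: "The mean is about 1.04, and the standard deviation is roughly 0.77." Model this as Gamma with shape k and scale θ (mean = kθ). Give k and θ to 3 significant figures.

For Gamma(k, scale θ): mean = kθ, variance = kθ², so CV = 1/√k.
CV = SD/mean = 0.77/1.04 = 0.7404, hence k = 1/CV² = 1.82.
Then θ = mean/k = 1.04/1.82 = 0.57.

k ≈ 1.82, θ ≈ 0.57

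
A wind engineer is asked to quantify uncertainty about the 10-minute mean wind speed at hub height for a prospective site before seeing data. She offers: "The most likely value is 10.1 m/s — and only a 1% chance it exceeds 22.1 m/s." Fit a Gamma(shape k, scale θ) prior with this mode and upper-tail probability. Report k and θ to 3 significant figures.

k ≈ 8.87, θ ≈ 1.28

Gamma(k,θ) with k>1 has mode (k−1)θ, so θ = 10.1/(k−1).
Need P(X < 22.1) = 0.99 with θ tied to k this way. Start at k = 2, θ = 10.1: P(X<22.1) ≈ 0.643.
Too low — raise k to concentrate. Iterating converges to k ≈ 8.87.
Then θ = 10.1/(8.87−1) ≈ 1.28.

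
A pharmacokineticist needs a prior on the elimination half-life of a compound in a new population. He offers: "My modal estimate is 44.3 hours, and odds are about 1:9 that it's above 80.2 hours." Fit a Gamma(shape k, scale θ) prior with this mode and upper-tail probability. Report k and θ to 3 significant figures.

Gamma(k,θ) with k>1 has mode (k−1)θ, so θ = 44.3/(k−1).
Need P(X < 80.2) = 0.9 with θ tied to k this way. Start at k = 2, θ = 44.3: P(X<80.2) ≈ 0.540.
Too low — raise k to concentrate. Iterating converges to k ≈ 6.41.
Then θ = 44.3/(6.41−1) ≈ 8.19.

k ≈ 6.41, θ ≈ 8.19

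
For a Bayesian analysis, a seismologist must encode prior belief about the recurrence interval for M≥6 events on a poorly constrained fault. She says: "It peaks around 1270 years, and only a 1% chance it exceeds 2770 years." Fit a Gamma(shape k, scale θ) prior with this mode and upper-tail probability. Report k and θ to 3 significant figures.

k ≈ 8.94, θ ≈ 160

Gamma(k,θ) with k>1 has mode (k−1)θ, so θ = 1270/(k−1).
Need P(X < 2770) = 0.99 with θ tied to k this way. Start at k = 2, θ = 1270: P(X<2770) ≈ 0.641.
Too low — raise k to concentrate. Iterating converges to k ≈ 8.94.
Then θ = 1270/(8.94−1) ≈ 160.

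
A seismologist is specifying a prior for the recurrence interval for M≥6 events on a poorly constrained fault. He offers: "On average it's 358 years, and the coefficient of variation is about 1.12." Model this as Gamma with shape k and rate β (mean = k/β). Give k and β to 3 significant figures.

k ≈ 0.797, β ≈ 0.00223

For Gamma(k, rate β): mean = k/β, variance = k/β², so CV = 1/√k.
CV = 1.12, hence k = 1/CV² = 0.797.
Then β = k/mean = 0.797/358 = 0.00223.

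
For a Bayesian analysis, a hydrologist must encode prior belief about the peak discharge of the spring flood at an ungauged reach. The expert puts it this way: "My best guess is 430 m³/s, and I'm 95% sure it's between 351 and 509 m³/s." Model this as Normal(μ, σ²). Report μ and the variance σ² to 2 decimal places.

A symmetric 95% interval runs μ ± z·σ with z = 1.96.
Half-width = 79, so σ = 79/1.96 = 40.307 and σ² = 1624.64.
μ is the stated best guess, 430.00.

μ = 430.00, σ² = 1624.64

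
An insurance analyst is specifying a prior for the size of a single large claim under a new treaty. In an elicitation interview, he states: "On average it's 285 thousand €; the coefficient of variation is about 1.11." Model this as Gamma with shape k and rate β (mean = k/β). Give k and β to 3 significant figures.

k ≈ 0.812, β ≈ 0.00285

For Gamma(k, rate β): mean = k/β, variance = k/β², so CV = 1/√k.
CV = 1.11, hence k = 1/CV² = 0.812.
Then β = k/mean = 0.812/285 = 0.00285.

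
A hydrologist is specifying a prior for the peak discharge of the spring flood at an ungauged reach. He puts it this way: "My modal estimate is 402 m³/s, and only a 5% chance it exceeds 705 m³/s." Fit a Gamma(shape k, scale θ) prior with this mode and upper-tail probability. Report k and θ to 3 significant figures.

Gamma(k,θ) with k>1 has mode (k−1)θ, so θ = 402/(k−1).
Need P(X < 705) = 0.95 with θ tied to k this way. Start at k = 2, θ = 402: P(X<705) ≈ 0.523.
Too low — raise k to concentrate. Iterating converges to k ≈ 9.84.
Then θ = 402/(9.84−1) ≈ 45.5.

k ≈ 9.84, θ ≈ 45.5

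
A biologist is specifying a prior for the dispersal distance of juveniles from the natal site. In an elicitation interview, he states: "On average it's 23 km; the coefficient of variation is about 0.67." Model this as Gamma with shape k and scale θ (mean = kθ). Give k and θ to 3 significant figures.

k ≈ 2.23, θ ≈ 10.3

For Gamma(k, scale θ): mean = kθ, variance = kθ², so CV = 1/√k.
CV = 0.67, hence k = 1/CV² = 2.23.
Then θ = mean/k = 23/2.23 = 10.3.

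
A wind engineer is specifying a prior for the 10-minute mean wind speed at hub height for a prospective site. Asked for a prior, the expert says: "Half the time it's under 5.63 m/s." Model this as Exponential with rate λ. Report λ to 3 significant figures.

λ ≈ 0.123

Exponential median = ln 2 / λ, so λ = ln 2 / 5.63 = 0.123.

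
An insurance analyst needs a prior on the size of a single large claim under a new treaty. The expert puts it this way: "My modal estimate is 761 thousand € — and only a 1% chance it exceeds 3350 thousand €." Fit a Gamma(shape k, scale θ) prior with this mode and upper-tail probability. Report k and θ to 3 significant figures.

k ≈ 2.85, θ ≈ 411

Gamma(k,θ) with k>1 has mode (k−1)θ, so θ = 761/(k−1).
Need P(X < 3350) = 0.99 with θ tied to k this way. Start at k = 2, θ = 761: P(X<3350) ≈ 0.934.
Too low — raise k to concentrate. Iterating converges to k ≈ 2.85.
Then θ = 761/(2.85−1) ≈ 411.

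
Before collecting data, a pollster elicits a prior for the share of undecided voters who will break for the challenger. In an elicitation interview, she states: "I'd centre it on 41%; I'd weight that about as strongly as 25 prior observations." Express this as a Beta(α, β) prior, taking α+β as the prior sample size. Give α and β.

Under the effective-sample-size interpretation, Beta(α, β) has prior mean α/(α+β) and prior sample size α+β.
So α+β = 25 and α/(α+β) = 0.41, giving α = 0.41·25 = 10.25 and β = 25 − 10.25 = 14.75.

α = 10.25, β = 14.75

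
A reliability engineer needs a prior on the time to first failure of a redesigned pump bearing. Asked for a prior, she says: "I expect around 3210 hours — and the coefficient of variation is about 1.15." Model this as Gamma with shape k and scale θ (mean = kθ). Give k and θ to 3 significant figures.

k ≈ 0.756, θ ≈ 4250

For Gamma(k, scale θ): mean = kθ, variance = kθ², so CV = 1/√k.
CV = 1.15, hence k = 1/CV² = 0.756.
Then θ = mean/k = 3210/0.756 = 4250.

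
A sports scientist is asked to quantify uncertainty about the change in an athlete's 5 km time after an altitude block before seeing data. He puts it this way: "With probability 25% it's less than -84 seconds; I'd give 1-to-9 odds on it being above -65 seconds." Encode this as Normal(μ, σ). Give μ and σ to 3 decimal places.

μ = -77.448, σ = 9.713

The p-quantile of Normal(μ,σ) is μ + z_p·σ, with z_{0.25} = -0.6745 and z_{0.9} = 1.282.
Eliminate σ: μ = (z₂·x₁ − z₁·x₂)/(z₂ − z₁) = (1.282·-84 − (-0.6745)·-65)/1.956 = -77.448.
Then σ = (x₂ − x₁)/(z₂ − z₁) = (-65 − -84)/1.956 = 9.713.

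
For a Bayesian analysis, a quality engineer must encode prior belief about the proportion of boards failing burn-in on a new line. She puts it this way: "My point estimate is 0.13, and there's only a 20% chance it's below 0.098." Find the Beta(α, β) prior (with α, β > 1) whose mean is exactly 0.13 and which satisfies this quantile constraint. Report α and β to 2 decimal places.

With mean 0.13 fixed, write α = 0.13s, β = 0.87s where s = α+β.
Need P(θ < 0.098) = 0.2 under Beta(0.13s, 0.87s). Normal approximation: (q−m)/√(m(1−m)/s) ≈ z_{0.2} = -0.842, so s ≈ 0.13·0.87·(-0.842)²/(0.098−0.13)² = 78.2.
At s = 78.2: P(θ<0.098) ≈ 0.205. Adjusting to match 0.2 gives s ≈ 81.06.
So α = 0.13·81.06 ≈ 10.54, β = 0.87·81.06 ≈ 70.52.

α ≈ 10.54, β ≈ 70.52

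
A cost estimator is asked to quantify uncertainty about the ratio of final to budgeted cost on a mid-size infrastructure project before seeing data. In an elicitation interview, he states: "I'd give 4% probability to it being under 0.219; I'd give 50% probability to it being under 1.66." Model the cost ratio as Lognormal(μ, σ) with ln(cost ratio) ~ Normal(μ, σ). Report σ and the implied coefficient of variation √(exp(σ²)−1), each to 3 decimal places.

σ ≈ 1.157, CV ≈ 1.677

If T ~ Lognormal(μ,σ) then ln T ~ Normal(μ,σ), so the p-quantile of ln T is μ + z_p·σ.
ln(0.219) = -1.519 and ln(1.66) = 0.5068; z_{0.04} = -1.751, z_{0.5} = 0.
σ = (0.5068 − -1.519)/(0 − (-1.751)) = 1.157.
μ = -1.519 − (-1.751)·1.157 = 0.507.
CV = √(exp(σ²)−1) = √(exp(1.3386)−1) = 1.677.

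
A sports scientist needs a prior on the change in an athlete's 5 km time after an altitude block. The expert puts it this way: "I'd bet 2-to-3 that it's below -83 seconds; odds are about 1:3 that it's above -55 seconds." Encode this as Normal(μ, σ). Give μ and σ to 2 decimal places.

The p-quantile of Normal(μ,σ) is μ + z_p·σ, with z_{0.4} = -0.2533 and z_{0.75} = 0.6745.
Eliminate σ: μ = (z₂·x₁ − z₁·x₂)/(z₂ − z₁) = (0.6745·-83 − (-0.2533)·-55)/0.9278 = -75.35.
Then σ = (x₂ − x₁)/(z₂ − z₁) = (-55 − -83)/0.9278 = 30.18.

μ = -75.35, σ = 30.18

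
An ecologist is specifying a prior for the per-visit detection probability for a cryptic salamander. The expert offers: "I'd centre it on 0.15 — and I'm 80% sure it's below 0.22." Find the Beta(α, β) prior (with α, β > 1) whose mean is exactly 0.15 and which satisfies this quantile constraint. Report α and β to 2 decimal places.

α ≈ 2.27, β ≈ 12.87

With mean 0.15 fixed, write α = 0.15s, β = 0.85s where s = α+β.
Need P(θ < 0.22) = 0.8 under Beta(0.15s, 0.85s). Normal approximation: (q−m)/√(m(1−m)/s) ≈ z_{0.8} = 0.842, so s ≈ 0.15·0.85·(0.842)²/(0.22−0.15)² = 18.4.
At s = 18.4: P(θ<0.22) ≈ 0.815. Adjusting to match 0.8 gives s ≈ 15.15.
So α = 0.15·15.15 ≈ 2.27, β = 0.85·15.15 ≈ 12.87.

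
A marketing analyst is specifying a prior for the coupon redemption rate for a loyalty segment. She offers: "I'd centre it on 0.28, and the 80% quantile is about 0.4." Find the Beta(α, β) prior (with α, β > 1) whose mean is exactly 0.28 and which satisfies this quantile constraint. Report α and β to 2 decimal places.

α ≈ 2.54, β ≈ 6.52

With mean 0.28 fixed, write α = 0.28s, β = 0.72s where s = α+β.
Need P(θ < 0.4) = 0.8 under Beta(0.28s, 0.72s). Normal approximation: (q−m)/√(m(1−m)/s) ≈ z_{0.8} = 0.842, so s ≈ 0.28·0.72·(0.842)²/(0.4−0.28)² = 9.9.
At s = 9.9: P(θ<0.4) ≈ 0.809. Adjusting to match 0.8 gives s ≈ 9.05.
So α = 0.28·9.05 ≈ 2.54, β = 0.72·9.05 ≈ 6.52.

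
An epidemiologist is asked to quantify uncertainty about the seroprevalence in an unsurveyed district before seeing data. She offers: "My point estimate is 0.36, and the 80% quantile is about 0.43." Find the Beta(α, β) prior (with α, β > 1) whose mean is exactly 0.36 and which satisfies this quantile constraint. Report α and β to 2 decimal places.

With mean 0.36 fixed, write α = 0.36s, β = 0.64s where s = α+β.
Need P(θ < 0.43) = 0.8 under Beta(0.36s, 0.64s). Normal approximation: (q−m)/√(m(1−m)/s) ≈ z_{0.8} = 0.842, so s ≈ 0.36·0.64·(0.842)²/(0.43−0.36)² = 33.3.
At s = 33.3: P(θ<0.43) ≈ 0.802. Adjusting to match 0.8 gives s ≈ 32.57.
So α = 0.36·32.57 ≈ 11.73, β = 0.64·32.57 ≈ 20.85.

α ≈ 11.73, β ≈ 20.85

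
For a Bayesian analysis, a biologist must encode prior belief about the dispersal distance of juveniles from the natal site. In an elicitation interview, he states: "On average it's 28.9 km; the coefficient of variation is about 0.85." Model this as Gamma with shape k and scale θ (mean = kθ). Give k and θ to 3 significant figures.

k ≈ 1.38, θ ≈ 20.9

For Gamma(k, scale θ): mean = kθ, variance = kθ², so CV = 1/√k.
CV = 0.85, hence k = 1/CV² = 1.38.
Then θ = mean/k = 28.9/1.38 = 20.9.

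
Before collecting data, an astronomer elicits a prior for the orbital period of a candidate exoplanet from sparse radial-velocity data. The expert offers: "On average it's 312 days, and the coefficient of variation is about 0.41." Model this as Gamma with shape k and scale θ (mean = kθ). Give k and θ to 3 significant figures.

For Gamma(k, scale θ): mean = kθ, variance = kθ², so CV = 1/√k.
CV = 0.41, hence k = 1/CV² = 5.95.
Then θ = mean/k = 312/5.95 = 52.4.

k ≈ 5.95, θ ≈ 52.4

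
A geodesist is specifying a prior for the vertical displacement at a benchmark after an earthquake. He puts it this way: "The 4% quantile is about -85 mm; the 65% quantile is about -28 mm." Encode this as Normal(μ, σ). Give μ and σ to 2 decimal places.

μ = -38.28, σ = 26.69

For Normal(μ,σ), the p-quantile is μ + z_p·σ. Here z_{0.04} = -1.751, z_{0.65} = 0.3853.
So -85 = μ − 1.751σ and -28 = μ + 0.3853σ.
Subtracting: σ = (-28 − -85)/(0.3853 − (-1.751)) = 26.69.
Then μ = -85 − (-1.751)·26.69 = -38.28.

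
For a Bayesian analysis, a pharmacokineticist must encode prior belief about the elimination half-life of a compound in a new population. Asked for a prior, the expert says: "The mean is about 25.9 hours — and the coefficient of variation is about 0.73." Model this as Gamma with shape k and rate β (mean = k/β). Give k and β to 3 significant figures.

k ≈ 1.88, β ≈ 0.0725

For Gamma(k, rate β): mean = k/β, variance = k/β², so CV = 1/√k.
CV = 0.73, hence k = 1/CV² = 1.88.
Then β = k/mean = 1.88/25.9 = 0.0725.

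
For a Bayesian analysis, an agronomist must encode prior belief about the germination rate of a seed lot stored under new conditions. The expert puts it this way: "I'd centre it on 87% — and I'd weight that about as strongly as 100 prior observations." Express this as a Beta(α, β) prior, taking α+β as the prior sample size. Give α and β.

α = 87, β = 13

Under the effective-sample-size interpretation, Beta(α, β) has prior mean α/(α+β) and prior sample size α+β.
So α+β = 100 and α/(α+β) = 0.87, giving α = 0.87·100 = 87 and β = 100 − 87 = 13.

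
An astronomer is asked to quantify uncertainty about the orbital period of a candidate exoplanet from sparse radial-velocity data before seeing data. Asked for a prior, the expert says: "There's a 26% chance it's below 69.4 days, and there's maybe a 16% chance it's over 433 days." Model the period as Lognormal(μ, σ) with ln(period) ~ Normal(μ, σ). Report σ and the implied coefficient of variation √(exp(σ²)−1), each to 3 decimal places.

σ ≈ 1.118, CV ≈ 1.578

If T ~ Lognormal(μ,σ) then ln T ~ Normal(μ,σ), so the p-quantile of ln T is μ + z_p·σ.
ln(69.4) = 4.24 and ln(433) = 6.071; z_{0.26} = -0.6433, z_{0.84} = 0.9945.
σ = (6.071 − 4.24)/(0.9945 − (-0.6433)) = 1.118.
μ = 4.24 − (-0.6433)·1.118 = 4.959.
CV = √(exp(σ²)−1) = √(exp(1.2496)−1) = 1.578.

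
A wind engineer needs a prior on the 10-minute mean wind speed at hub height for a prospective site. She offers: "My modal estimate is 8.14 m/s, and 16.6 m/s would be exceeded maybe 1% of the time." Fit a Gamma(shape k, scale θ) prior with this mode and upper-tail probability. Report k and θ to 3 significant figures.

k ≈ 10.6, θ ≈ 0.845

Gamma(k,θ) with k>1 has mode (k−1)θ, so θ = 8.14/(k−1).
Need P(X < 16.6) = 0.99 with θ tied to k this way. Start at k = 2, θ = 8.14: P(X<16.6) ≈ 0.605.
Too low — raise k to concentrate. Iterating converges to k ≈ 10.6.
Then θ = 8.14/(10.6−1) ≈ 0.845.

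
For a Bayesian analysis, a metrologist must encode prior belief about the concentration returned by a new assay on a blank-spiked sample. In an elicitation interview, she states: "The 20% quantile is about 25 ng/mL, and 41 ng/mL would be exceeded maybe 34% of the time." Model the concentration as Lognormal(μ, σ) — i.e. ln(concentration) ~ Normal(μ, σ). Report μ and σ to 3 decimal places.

μ ≈ 3.551, σ ≈ 0.394

If T ~ Lognormal(μ,σ) then ln T ~ Normal(μ,σ), so the p-quantile of ln T is μ + z_p·σ.
ln(25) = 3.219 and ln(41) = 3.714; z_{0.2} = -0.8416, z_{0.66} = 0.4125.
σ = (3.714 − 3.219)/(0.4125 − (-0.8416)) = 0.394.
μ = 3.219 − (-0.8416)·0.394 = 3.551.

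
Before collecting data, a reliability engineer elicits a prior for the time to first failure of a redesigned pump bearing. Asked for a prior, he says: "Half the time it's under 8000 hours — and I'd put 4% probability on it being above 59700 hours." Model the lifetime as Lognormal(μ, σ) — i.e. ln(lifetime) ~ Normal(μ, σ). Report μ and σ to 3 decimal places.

μ ≈ 8.987, σ ≈ 1.148

If T ~ Lognormal(μ,σ) then ln T ~ Normal(μ,σ), so the p-quantile of ln T is μ + z_p·σ.
ln(8000) = 8.987 and ln(59700) = 11; z_{0.5} = 0, z_{0.96} = 1.751.
σ = (11 − 8.987)/(1.751 − (0)) = 1.148.
μ = 8.987 − (0)·1.148 = 8.987.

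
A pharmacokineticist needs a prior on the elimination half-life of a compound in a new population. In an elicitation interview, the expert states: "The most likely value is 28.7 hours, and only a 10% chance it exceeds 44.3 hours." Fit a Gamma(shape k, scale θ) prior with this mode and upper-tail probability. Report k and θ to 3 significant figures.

Gamma(k,θ) with k>1 has mode (k−1)θ, so θ = 28.7/(k−1).
Need P(X < 44.3) = 0.9 with θ tied to k this way. Start at k = 2, θ = 28.7: P(X<44.3) ≈ 0.457.
Too low — raise k to concentrate. Iterating converges to k ≈ 10.9.
Then θ = 28.7/(10.9−1) ≈ 2.89.

k ≈ 10.9, θ ≈ 2.89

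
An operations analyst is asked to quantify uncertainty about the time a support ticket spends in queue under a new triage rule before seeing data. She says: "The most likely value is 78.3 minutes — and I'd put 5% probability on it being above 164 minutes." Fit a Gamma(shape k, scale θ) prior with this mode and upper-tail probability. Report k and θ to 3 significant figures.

k ≈ 6.05, θ ≈ 15.5

Gamma(k,θ) with k>1 has mode (k−1)θ, so θ = 78.3/(k−1).
Need P(X < 164) = 0.95 with θ tied to k this way. Start at k = 2, θ = 78.3: P(X<164) ≈ 0.619.
Too low — raise k to concentrate. Iterating converges to k ≈ 6.05.
Then θ = 78.3/(6.05−1) ≈ 15.5.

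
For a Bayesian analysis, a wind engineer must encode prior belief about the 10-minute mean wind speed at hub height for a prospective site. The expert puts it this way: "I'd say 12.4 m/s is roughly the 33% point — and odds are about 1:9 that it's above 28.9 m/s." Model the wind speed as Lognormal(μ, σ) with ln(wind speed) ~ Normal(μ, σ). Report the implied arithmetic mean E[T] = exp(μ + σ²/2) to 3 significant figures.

E[T] ≈ 17.4 m/s

If T ~ Lognormal(μ,σ) then ln T ~ Normal(μ,σ), so the p-quantile of ln T is μ + z_p·σ.
ln(12.4) = 2.518 and ln(28.9) = 3.364; z_{0.33} = -0.4399, z_{0.9} = 1.282.
σ = (3.364 − 2.518)/(1.282 − (-0.4399)) = 0.492.
μ = 2.518 − (-0.4399)·0.492 = 2.734.
E[T] = exp(μ + σ²/2) = exp(2.734 + 0.1208) = 17.4 m/s.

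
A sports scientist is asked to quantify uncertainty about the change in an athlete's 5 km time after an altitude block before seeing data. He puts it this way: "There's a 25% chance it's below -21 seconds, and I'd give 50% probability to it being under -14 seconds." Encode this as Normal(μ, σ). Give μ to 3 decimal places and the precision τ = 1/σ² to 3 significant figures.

For Normal(μ,σ), the p-quantile is μ + z_p·σ. Here z_{0.25} = -0.6745, z_{0.5} = 0.
So -21 = μ − 0.6745σ and -14 = μ + 0σ.
Subtracting: σ = (-14 − -21)/(0 − (-0.6745)) = 10.378.
Then μ = -21 − (-0.6745)·10.378 = -14.000.
Precision τ = 1/σ² = 1/10.38² = 0.00928.

μ = -14.000, τ = 0.00928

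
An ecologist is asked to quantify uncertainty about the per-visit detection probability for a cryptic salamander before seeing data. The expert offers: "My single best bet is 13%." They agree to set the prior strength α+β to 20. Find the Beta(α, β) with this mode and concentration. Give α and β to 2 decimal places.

For α,β > 1 the Beta mode is (α−1)/(α+β−2). With α+β = 20, the mode is (α−1)/18.
Set (α−1)/18 = 0.13 → α = 1 + 0.13·18 = 3.34.
β = 20 − α = 16.66.

α = 3.34, β = 16.66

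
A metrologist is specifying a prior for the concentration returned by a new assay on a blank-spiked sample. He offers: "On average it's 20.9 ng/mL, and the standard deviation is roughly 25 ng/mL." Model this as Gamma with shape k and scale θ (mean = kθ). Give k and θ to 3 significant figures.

k ≈ 0.699, θ ≈ 29.9

For Gamma(k, scale θ): mean = kθ, variance = kθ², so CV = 1/√k.
CV = SD/mean = 25/20.9 = 1.196, hence k = 1/CV² = 0.699.
Then θ = mean/k = 20.9/0.699 = 29.9.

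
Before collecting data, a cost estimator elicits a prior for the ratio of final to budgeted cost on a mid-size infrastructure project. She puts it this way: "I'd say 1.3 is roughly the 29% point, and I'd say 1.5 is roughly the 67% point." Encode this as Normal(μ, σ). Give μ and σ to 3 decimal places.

μ = 1.411, σ = 0.201

For Normal(μ,σ), the p-quantile is μ + z_p·σ. Here z_{0.29} = -0.5534, z_{0.67} = 0.4399.
So 1.3 = μ − 0.5534σ and 1.5 = μ + 0.4399σ.
Subtracting: σ = (1.5 − 1.3)/(0.4399 − (-0.5534)) = 0.201.
Then μ = 1.3 − (-0.5534)·0.201 = 1.411.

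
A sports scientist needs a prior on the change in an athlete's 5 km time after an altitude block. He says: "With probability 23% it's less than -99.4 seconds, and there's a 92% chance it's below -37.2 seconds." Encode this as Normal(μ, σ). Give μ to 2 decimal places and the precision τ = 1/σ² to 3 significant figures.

The p-quantile of Normal(μ,σ) is μ + z_p·σ, with z_{0.23} = -0.7388 and z_{0.92} = 1.405.
Eliminate σ: μ = (z₂·x₁ − z₁·x₂)/(z₂ − z₁) = (1.405·-99.4 − (-0.7388)·-37.2)/2.144 = -77.96.
Then σ = (x₂ − x₁)/(z₂ − z₁) = (-37.2 − -99.4)/2.144 = 29.01.
Precision τ = 1/σ² = 1/29.01² = 0.00119.

μ = -77.96, τ = 0.00119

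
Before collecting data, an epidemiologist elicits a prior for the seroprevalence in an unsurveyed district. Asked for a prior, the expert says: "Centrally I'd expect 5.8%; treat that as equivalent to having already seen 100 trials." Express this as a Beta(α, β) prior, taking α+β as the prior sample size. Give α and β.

Under the effective-sample-size interpretation, Beta(α, β) has prior mean α/(α+β) and prior sample size α+β.
So α+β = 100 and α/(α+β) = 0.058, giving α = 0.058·100 = 5.8 and β = 100 − 5.8 = 94.2.

α = 5.8, β = 94.2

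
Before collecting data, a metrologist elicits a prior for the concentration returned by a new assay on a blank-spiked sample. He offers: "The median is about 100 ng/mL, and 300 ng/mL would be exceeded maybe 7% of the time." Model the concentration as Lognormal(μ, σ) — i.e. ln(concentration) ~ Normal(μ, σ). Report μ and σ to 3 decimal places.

If T ~ Lognormal(μ,σ) then ln T ~ Normal(μ,σ), so the p-quantile of ln T is μ + z_p·σ.
ln(100) = 4.605 and ln(300) = 5.704; z_{0.5} = 0, z_{0.93} = 1.476.
σ = (5.704 − 4.605)/(1.476 − (0)) = 0.744.
μ = 4.605 − (0)·0.744 = 4.605.

μ ≈ 4.605, σ ≈ 0.744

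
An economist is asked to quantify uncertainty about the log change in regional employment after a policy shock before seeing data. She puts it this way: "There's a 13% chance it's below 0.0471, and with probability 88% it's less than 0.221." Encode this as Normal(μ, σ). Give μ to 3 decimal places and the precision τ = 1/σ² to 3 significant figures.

μ = 0.132, τ = 175

For Normal(μ,σ), the p-quantile is μ + z_p·σ. Here z_{0.13} = -1.126, z_{0.88} = 1.175.
So 0.0471 = μ − 1.126σ and 0.221 = μ + 1.175σ.
Subtracting: σ = (0.221 − 0.0471)/(1.175 − (-1.126)) = 0.076.
Then μ = 0.0471 − (-1.126)·0.076 = 0.132.
Precision τ = 1/σ² = 1/0.07556² = 175.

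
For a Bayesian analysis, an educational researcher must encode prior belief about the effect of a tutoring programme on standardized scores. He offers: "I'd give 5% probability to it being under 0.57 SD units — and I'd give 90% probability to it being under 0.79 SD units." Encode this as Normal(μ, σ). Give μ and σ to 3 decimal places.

For Normal(μ,σ), the p-quantile is μ + z_p·σ. Here z_{0.05} = -1.645, z_{0.9} = 1.282.
So 0.57 = μ − 1.645σ and 0.79 = μ + 1.282σ.
Subtracting: σ = (0.79 − 0.57)/(1.282 − (-1.645)) = 0.075.
Then μ = 0.57 − (-1.645)·0.075 = 0.694.

μ = 0.694, σ = 0.075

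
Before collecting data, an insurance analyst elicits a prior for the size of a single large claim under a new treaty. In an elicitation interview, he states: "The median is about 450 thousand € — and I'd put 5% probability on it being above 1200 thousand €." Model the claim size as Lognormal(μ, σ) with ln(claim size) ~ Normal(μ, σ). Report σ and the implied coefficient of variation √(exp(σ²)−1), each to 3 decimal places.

σ ≈ 0.596, CV ≈ 0.653

If T ~ Lognormal(μ,σ) then ln T ~ Normal(μ,σ), so the p-quantile of ln T is μ + z_p·σ.
ln(450) = 6.109 and ln(1200) = 7.09; z_{0.5} = 0, z_{0.95} = 1.645.
σ = (7.09 − 6.109)/(1.645 − (0)) = 0.596.
μ = 6.109 − (0)·0.596 = 6.109.
CV = √(exp(σ²)−1) = √(exp(0.3556)−1) = 0.653.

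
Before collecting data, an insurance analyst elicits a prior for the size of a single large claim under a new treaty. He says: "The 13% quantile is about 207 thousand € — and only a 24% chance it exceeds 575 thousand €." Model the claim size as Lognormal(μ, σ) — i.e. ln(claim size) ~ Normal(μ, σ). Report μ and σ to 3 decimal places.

If T ~ Lognormal(μ,σ) then ln T ~ Normal(μ,σ), so the p-quantile of ln T is μ + z_p·σ.
ln(207) = 5.333 and ln(575) = 6.354; z_{0.13} = -1.126, z_{0.76} = 0.7063.
σ = (6.354 − 5.333)/(0.7063 − (-1.126)) = 0.557.
μ = 5.333 − (-1.126)·0.557 = 5.961.

μ ≈ 5.961, σ ≈ 0.557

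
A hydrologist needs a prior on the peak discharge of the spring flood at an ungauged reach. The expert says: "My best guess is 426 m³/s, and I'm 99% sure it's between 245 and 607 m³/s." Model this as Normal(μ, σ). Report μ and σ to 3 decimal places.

μ = 426.000, σ = 70.269

A symmetric 99% interval runs μ ± z·σ with z = 2.576.
Half-width = 181, so σ = 181/2.576 = 70.269.
μ is the stated best guess, 426.000.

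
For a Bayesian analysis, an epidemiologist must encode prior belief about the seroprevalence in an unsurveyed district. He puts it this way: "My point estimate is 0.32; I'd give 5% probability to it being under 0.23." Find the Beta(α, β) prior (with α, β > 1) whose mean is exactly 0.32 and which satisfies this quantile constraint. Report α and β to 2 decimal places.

With mean 0.32 fixed, write α = 0.32s, β = 0.68s where s = α+β.
Need P(θ < 0.23) = 0.05 under Beta(0.32s, 0.68s). Normal approximation: (q−m)/√(m(1−m)/s) ≈ z_{0.05} = -1.64, so s ≈ 0.32·0.68·(-1.64)²/(0.23−0.32)² = 72.7.
At s = 72.7: P(θ<0.23) ≈ 0.043. Adjusting to match 0.05 gives s ≈ 66.94.
So α = 0.32·66.94 ≈ 21.42, β = 0.68·66.94 ≈ 45.52.

α ≈ 21.42, β ≈ 45.52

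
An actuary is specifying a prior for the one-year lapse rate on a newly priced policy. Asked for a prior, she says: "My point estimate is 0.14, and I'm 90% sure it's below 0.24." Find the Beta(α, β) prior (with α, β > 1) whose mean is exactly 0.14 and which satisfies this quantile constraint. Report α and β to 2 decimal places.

α ≈ 3.00, β ≈ 18.45

With mean 0.14 fixed, write α = 0.14s, β = 0.86s where s = α+β.
Need P(θ < 0.24) = 0.9 under Beta(0.14s, 0.86s). Normal approximation: (q−m)/√(m(1−m)/s) ≈ z_{0.9} = 1.28, so s ≈ 0.14·0.86·(1.28)²/(0.24−0.14)² = 19.8.
At s = 19.8: P(θ<0.24) ≈ 0.893. Adjusting to match 0.9 gives s ≈ 21.45.
So α = 0.14·21.45 ≈ 3.00, β = 0.86·21.45 ≈ 18.45.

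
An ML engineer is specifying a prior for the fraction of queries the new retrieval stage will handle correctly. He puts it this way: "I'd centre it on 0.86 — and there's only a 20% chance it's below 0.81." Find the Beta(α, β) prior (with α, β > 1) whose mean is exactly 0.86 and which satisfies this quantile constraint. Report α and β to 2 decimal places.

α ≈ 25.66, β ≈ 4.18

With mean 0.86 fixed, write α = 0.86s, β = 0.14s where s = α+β.
Need P(θ < 0.81) = 0.2 under Beta(0.86s, 0.14s). Normal approximation: (q−m)/√(m(1−m)/s) ≈ z_{0.2} = -0.842, so s ≈ 0.86·0.14·(-0.842)²/(0.81−0.86)² = 34.1.
At s = 34.1: P(θ<0.81) ≈ 0.188. Adjusting to match 0.2 gives s ≈ 29.83.
So α = 0.86·29.83 ≈ 25.66, β = 0.14·29.83 ≈ 4.18.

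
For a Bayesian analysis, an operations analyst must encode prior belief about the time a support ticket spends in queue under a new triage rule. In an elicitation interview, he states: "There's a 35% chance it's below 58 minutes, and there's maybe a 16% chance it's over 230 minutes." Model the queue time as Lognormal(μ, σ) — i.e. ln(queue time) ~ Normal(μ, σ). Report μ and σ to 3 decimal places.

If T ~ Lognormal(μ,σ) then ln T ~ Normal(μ,σ), so the p-quantile of ln T is μ + z_p·σ.
ln(58) = 4.06 and ln(230) = 5.438; z_{0.35} = -0.3853, z_{0.84} = 0.9945.
σ = (5.438 − 4.06)/(0.9945 − (-0.3853)) = 0.998.
μ = 4.06 − (-0.3853)·0.998 = 4.445.

μ ≈ 4.445, σ ≈ 0.998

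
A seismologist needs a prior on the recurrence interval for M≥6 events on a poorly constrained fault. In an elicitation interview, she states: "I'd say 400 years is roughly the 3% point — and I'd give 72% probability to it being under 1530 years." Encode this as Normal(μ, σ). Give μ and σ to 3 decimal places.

μ = 1262.667, σ = 458.672

For Normal(μ,σ), the p-quantile is μ + z_p·σ. Here z_{0.03} = -1.881, z_{0.72} = 0.5828.
So 400 = μ − 1.881σ and 1530 = μ + 0.5828σ.
Subtracting: σ = (1530 − 400)/(0.5828 − (-1.881)) = 458.672.
Then μ = 400 − (-1.881)·458.672 = 1262.667.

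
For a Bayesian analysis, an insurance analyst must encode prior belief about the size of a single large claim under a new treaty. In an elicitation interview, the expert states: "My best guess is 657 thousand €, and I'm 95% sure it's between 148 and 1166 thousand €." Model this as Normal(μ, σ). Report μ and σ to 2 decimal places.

A symmetric 95% interval runs μ ± z·σ with z = 1.96.
Half-width = 509, so σ = 509/1.96 = 259.70.
μ is the stated best guess, 657.00.

μ = 657.00, σ = 259.70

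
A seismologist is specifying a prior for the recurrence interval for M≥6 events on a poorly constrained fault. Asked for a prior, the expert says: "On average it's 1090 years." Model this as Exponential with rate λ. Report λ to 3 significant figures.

λ ≈ 0.000917

Exponential mean = 1/λ, so λ = 1/1090.0 = 0.000917.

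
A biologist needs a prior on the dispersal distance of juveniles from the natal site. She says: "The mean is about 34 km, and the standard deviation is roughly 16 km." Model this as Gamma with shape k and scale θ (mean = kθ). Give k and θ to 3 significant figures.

For Gamma(k, scale θ): mean = kθ, variance = kθ², so CV = 1/√k.
CV = SD/mean = 16/34 = 0.4706, hence k = 1/CV² = 4.52.
Then θ = mean/k = 34/4.52 = 7.53.

k ≈ 4.52, θ ≈ 7.53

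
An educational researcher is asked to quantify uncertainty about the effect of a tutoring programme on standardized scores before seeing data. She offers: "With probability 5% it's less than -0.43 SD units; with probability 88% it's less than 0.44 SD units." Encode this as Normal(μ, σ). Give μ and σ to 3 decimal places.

μ = 0.077, σ = 0.309

For Normal(μ,σ), the p-quantile is μ + z_p·σ. Here z_{0.05} = -1.645, z_{0.88} = 1.175.
So -0.43 = μ − 1.645σ and 0.44 = μ + 1.175σ.
Subtracting: σ = (0.44 − -0.43)/(1.175 − (-1.645)) = 0.309.
Then μ = -0.43 − (-1.645)·0.309 = 0.077.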